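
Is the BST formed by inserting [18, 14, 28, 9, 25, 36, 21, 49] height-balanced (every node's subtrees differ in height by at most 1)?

Tree (level-order array): [18, 14, 28, 9, None, 25, 36, None, None, 21, None, None, 49]
Definition: a tree is height-balanced if, at every node, |h(left) - h(right)| <= 1 (empty subtree has height -1).
Bottom-up per-node check:
  node 9: h_left=-1, h_right=-1, diff=0 [OK], height=0
  node 14: h_left=0, h_right=-1, diff=1 [OK], height=1
  node 21: h_left=-1, h_right=-1, diff=0 [OK], height=0
  node 25: h_left=0, h_right=-1, diff=1 [OK], height=1
  node 49: h_left=-1, h_right=-1, diff=0 [OK], height=0
  node 36: h_left=-1, h_right=0, diff=1 [OK], height=1
  node 28: h_left=1, h_right=1, diff=0 [OK], height=2
  node 18: h_left=1, h_right=2, diff=1 [OK], height=3
All nodes satisfy the balance condition.
Result: Balanced


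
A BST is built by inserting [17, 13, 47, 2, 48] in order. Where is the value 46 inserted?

Starting tree (level order): [17, 13, 47, 2, None, None, 48]
Insertion path: 17 -> 47
Result: insert 46 as left child of 47
Final tree (level order): [17, 13, 47, 2, None, 46, 48]


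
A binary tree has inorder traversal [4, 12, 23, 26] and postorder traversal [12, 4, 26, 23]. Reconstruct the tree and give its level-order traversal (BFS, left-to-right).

Inorder:   [4, 12, 23, 26]
Postorder: [12, 4, 26, 23]
Algorithm: postorder visits root last, so walk postorder right-to-left;
each value is the root of the current inorder slice — split it at that
value, recurse on the right subtree first, then the left.
Recursive splits:
  root=23; inorder splits into left=[4, 12], right=[26]
  root=26; inorder splits into left=[], right=[]
  root=4; inorder splits into left=[], right=[12]
  root=12; inorder splits into left=[], right=[]
Reconstructed level-order: [23, 4, 26, 12]


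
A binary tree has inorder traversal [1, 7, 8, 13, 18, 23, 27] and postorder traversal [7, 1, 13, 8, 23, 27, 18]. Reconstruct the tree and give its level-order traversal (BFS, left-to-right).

Inorder:   [1, 7, 8, 13, 18, 23, 27]
Postorder: [7, 1, 13, 8, 23, 27, 18]
Algorithm: postorder visits root last, so walk postorder right-to-left;
each value is the root of the current inorder slice — split it at that
value, recurse on the right subtree first, then the left.
Recursive splits:
  root=18; inorder splits into left=[1, 7, 8, 13], right=[23, 27]
  root=27; inorder splits into left=[23], right=[]
  root=23; inorder splits into left=[], right=[]
  root=8; inorder splits into left=[1, 7], right=[13]
  root=13; inorder splits into left=[], right=[]
  root=1; inorder splits into left=[], right=[7]
  root=7; inorder splits into left=[], right=[]
Reconstructed level-order: [18, 8, 27, 1, 13, 23, 7]


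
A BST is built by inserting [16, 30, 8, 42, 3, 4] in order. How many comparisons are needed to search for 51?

Search path for 51: 16 -> 30 -> 42
Found: False
Comparisons: 3


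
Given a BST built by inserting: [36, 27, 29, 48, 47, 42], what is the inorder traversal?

Tree insertion order: [36, 27, 29, 48, 47, 42]
Tree (level-order array): [36, 27, 48, None, 29, 47, None, None, None, 42]
Inorder traversal: [27, 29, 36, 42, 47, 48]


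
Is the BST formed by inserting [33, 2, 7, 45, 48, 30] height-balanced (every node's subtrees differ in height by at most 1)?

Tree (level-order array): [33, 2, 45, None, 7, None, 48, None, 30]
Definition: a tree is height-balanced if, at every node, |h(left) - h(right)| <= 1 (empty subtree has height -1).
Bottom-up per-node check:
  node 30: h_left=-1, h_right=-1, diff=0 [OK], height=0
  node 7: h_left=-1, h_right=0, diff=1 [OK], height=1
  node 2: h_left=-1, h_right=1, diff=2 [FAIL (|-1-1|=2 > 1)], height=2
  node 48: h_left=-1, h_right=-1, diff=0 [OK], height=0
  node 45: h_left=-1, h_right=0, diff=1 [OK], height=1
  node 33: h_left=2, h_right=1, diff=1 [OK], height=3
Node 2 violates the condition: |-1 - 1| = 2 > 1.
Result: Not balanced


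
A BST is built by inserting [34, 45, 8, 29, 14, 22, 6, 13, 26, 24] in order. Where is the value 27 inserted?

Starting tree (level order): [34, 8, 45, 6, 29, None, None, None, None, 14, None, 13, 22, None, None, None, 26, 24]
Insertion path: 34 -> 8 -> 29 -> 14 -> 22 -> 26
Result: insert 27 as right child of 26
Final tree (level order): [34, 8, 45, 6, 29, None, None, None, None, 14, None, 13, 22, None, None, None, 26, 24, 27]


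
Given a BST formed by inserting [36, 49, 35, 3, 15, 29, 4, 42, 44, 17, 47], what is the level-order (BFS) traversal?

Tree insertion order: [36, 49, 35, 3, 15, 29, 4, 42, 44, 17, 47]
Tree (level-order array): [36, 35, 49, 3, None, 42, None, None, 15, None, 44, 4, 29, None, 47, None, None, 17]
BFS from the root, enqueuing left then right child of each popped node:
  queue [36] -> pop 36, enqueue [35, 49], visited so far: [36]
  queue [35, 49] -> pop 35, enqueue [3], visited so far: [36, 35]
  queue [49, 3] -> pop 49, enqueue [42], visited so far: [36, 35, 49]
  queue [3, 42] -> pop 3, enqueue [15], visited so far: [36, 35, 49, 3]
  queue [42, 15] -> pop 42, enqueue [44], visited so far: [36, 35, 49, 3, 42]
  queue [15, 44] -> pop 15, enqueue [4, 29], visited so far: [36, 35, 49, 3, 42, 15]
  queue [44, 4, 29] -> pop 44, enqueue [47], visited so far: [36, 35, 49, 3, 42, 15, 44]
  queue [4, 29, 47] -> pop 4, enqueue [none], visited so far: [36, 35, 49, 3, 42, 15, 44, 4]
  queue [29, 47] -> pop 29, enqueue [17], visited so far: [36, 35, 49, 3, 42, 15, 44, 4, 29]
  queue [47, 17] -> pop 47, enqueue [none], visited so far: [36, 35, 49, 3, 42, 15, 44, 4, 29, 47]
  queue [17] -> pop 17, enqueue [none], visited so far: [36, 35, 49, 3, 42, 15, 44, 4, 29, 47, 17]
Result: [36, 35, 49, 3, 42, 15, 44, 4, 29, 47, 17]


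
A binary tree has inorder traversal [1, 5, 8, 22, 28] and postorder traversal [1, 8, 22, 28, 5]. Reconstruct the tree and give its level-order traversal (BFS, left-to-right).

Inorder:   [1, 5, 8, 22, 28]
Postorder: [1, 8, 22, 28, 5]
Algorithm: postorder visits root last, so walk postorder right-to-left;
each value is the root of the current inorder slice — split it at that
value, recurse on the right subtree first, then the left.
Recursive splits:
  root=5; inorder splits into left=[1], right=[8, 22, 28]
  root=28; inorder splits into left=[8, 22], right=[]
  root=22; inorder splits into left=[8], right=[]
  root=8; inorder splits into left=[], right=[]
  root=1; inorder splits into left=[], right=[]
Reconstructed level-order: [5, 1, 28, 22, 8]


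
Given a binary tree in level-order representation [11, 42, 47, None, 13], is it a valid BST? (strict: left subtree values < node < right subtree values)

Level-order array: [11, 42, 47, None, 13]
Validate using subtree bounds (lo, hi): at each node, require lo < value < hi,
then recurse left with hi=value and right with lo=value.
Preorder trace (stopping at first violation):
  at node 11 with bounds (-inf, +inf): OK
  at node 42 with bounds (-inf, 11): VIOLATION
Node 42 violates its bound: not (-inf < 42 < 11).
Result: Not a valid BST


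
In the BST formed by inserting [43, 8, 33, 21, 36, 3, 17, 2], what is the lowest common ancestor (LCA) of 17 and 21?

Tree insertion order: [43, 8, 33, 21, 36, 3, 17, 2]
Tree (level-order array): [43, 8, None, 3, 33, 2, None, 21, 36, None, None, 17]
In a BST, the LCA of p=17, q=21 is the first node v on the
root-to-leaf path with p <= v <= q (go left if both < v, right if both > v).
Walk from root:
  at 43: both 17 and 21 < 43, go left
  at 8: both 17 and 21 > 8, go right
  at 33: both 17 and 21 < 33, go left
  at 21: 17 <= 21 <= 21, this is the LCA
LCA = 21


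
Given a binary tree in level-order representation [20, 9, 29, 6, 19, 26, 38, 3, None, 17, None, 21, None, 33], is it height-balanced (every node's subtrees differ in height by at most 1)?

Tree (level-order array): [20, 9, 29, 6, 19, 26, 38, 3, None, 17, None, 21, None, 33]
Definition: a tree is height-balanced if, at every node, |h(left) - h(right)| <= 1 (empty subtree has height -1).
Bottom-up per-node check:
  node 3: h_left=-1, h_right=-1, diff=0 [OK], height=0
  node 6: h_left=0, h_right=-1, diff=1 [OK], height=1
  node 17: h_left=-1, h_right=-1, diff=0 [OK], height=0
  node 19: h_left=0, h_right=-1, diff=1 [OK], height=1
  node 9: h_left=1, h_right=1, diff=0 [OK], height=2
  node 21: h_left=-1, h_right=-1, diff=0 [OK], height=0
  node 26: h_left=0, h_right=-1, diff=1 [OK], height=1
  node 33: h_left=-1, h_right=-1, diff=0 [OK], height=0
  node 38: h_left=0, h_right=-1, diff=1 [OK], height=1
  node 29: h_left=1, h_right=1, diff=0 [OK], height=2
  node 20: h_left=2, h_right=2, diff=0 [OK], height=3
All nodes satisfy the balance condition.
Result: Balanced


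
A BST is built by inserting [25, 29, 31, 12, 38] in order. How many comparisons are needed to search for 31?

Search path for 31: 25 -> 29 -> 31
Found: True
Comparisons: 3


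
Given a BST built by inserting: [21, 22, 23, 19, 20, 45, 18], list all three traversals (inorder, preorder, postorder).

Tree insertion order: [21, 22, 23, 19, 20, 45, 18]
Tree (level-order array): [21, 19, 22, 18, 20, None, 23, None, None, None, None, None, 45]
Inorder (L, root, R): [18, 19, 20, 21, 22, 23, 45]
Preorder (root, L, R): [21, 19, 18, 20, 22, 23, 45]
Postorder (L, R, root): [18, 20, 19, 45, 23, 22, 21]


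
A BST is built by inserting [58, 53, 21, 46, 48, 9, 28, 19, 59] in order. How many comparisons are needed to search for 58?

Search path for 58: 58
Found: True
Comparisons: 1


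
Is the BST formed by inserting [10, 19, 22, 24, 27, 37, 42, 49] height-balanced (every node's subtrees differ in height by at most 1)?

Tree (level-order array): [10, None, 19, None, 22, None, 24, None, 27, None, 37, None, 42, None, 49]
Definition: a tree is height-balanced if, at every node, |h(left) - h(right)| <= 1 (empty subtree has height -1).
Bottom-up per-node check:
  node 49: h_left=-1, h_right=-1, diff=0 [OK], height=0
  node 42: h_left=-1, h_right=0, diff=1 [OK], height=1
  node 37: h_left=-1, h_right=1, diff=2 [FAIL (|-1-1|=2 > 1)], height=2
  node 27: h_left=-1, h_right=2, diff=3 [FAIL (|-1-2|=3 > 1)], height=3
  node 24: h_left=-1, h_right=3, diff=4 [FAIL (|-1-3|=4 > 1)], height=4
  node 22: h_left=-1, h_right=4, diff=5 [FAIL (|-1-4|=5 > 1)], height=5
  node 19: h_left=-1, h_right=5, diff=6 [FAIL (|-1-5|=6 > 1)], height=6
  node 10: h_left=-1, h_right=6, diff=7 [FAIL (|-1-6|=7 > 1)], height=7
Node 37 violates the condition: |-1 - 1| = 2 > 1.
Result: Not balanced


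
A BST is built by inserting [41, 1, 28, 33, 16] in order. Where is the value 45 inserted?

Starting tree (level order): [41, 1, None, None, 28, 16, 33]
Insertion path: 41
Result: insert 45 as right child of 41
Final tree (level order): [41, 1, 45, None, 28, None, None, 16, 33]


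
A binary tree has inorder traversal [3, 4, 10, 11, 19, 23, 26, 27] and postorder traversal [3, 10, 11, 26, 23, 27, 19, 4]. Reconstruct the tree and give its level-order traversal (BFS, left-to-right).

Inorder:   [3, 4, 10, 11, 19, 23, 26, 27]
Postorder: [3, 10, 11, 26, 23, 27, 19, 4]
Algorithm: postorder visits root last, so walk postorder right-to-left;
each value is the root of the current inorder slice — split it at that
value, recurse on the right subtree first, then the left.
Recursive splits:
  root=4; inorder splits into left=[3], right=[10, 11, 19, 23, 26, 27]
  root=19; inorder splits into left=[10, 11], right=[23, 26, 27]
  root=27; inorder splits into left=[23, 26], right=[]
  root=23; inorder splits into left=[], right=[26]
  root=26; inorder splits into left=[], right=[]
  root=11; inorder splits into left=[10], right=[]
  root=10; inorder splits into left=[], right=[]
  root=3; inorder splits into left=[], right=[]
Reconstructed level-order: [4, 3, 19, 11, 27, 10, 23, 26]


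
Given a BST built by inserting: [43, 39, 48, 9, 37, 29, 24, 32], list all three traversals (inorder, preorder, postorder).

Tree insertion order: [43, 39, 48, 9, 37, 29, 24, 32]
Tree (level-order array): [43, 39, 48, 9, None, None, None, None, 37, 29, None, 24, 32]
Inorder (L, root, R): [9, 24, 29, 32, 37, 39, 43, 48]
Preorder (root, L, R): [43, 39, 9, 37, 29, 24, 32, 48]
Postorder (L, R, root): [24, 32, 29, 37, 9, 39, 48, 43]


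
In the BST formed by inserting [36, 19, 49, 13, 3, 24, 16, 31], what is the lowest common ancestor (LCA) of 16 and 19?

Tree insertion order: [36, 19, 49, 13, 3, 24, 16, 31]
Tree (level-order array): [36, 19, 49, 13, 24, None, None, 3, 16, None, 31]
In a BST, the LCA of p=16, q=19 is the first node v on the
root-to-leaf path with p <= v <= q (go left if both < v, right if both > v).
Walk from root:
  at 36: both 16 and 19 < 36, go left
  at 19: 16 <= 19 <= 19, this is the LCA
LCA = 19


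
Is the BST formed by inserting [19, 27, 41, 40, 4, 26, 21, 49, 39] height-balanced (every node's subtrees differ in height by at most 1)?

Tree (level-order array): [19, 4, 27, None, None, 26, 41, 21, None, 40, 49, None, None, 39]
Definition: a tree is height-balanced if, at every node, |h(left) - h(right)| <= 1 (empty subtree has height -1).
Bottom-up per-node check:
  node 4: h_left=-1, h_right=-1, diff=0 [OK], height=0
  node 21: h_left=-1, h_right=-1, diff=0 [OK], height=0
  node 26: h_left=0, h_right=-1, diff=1 [OK], height=1
  node 39: h_left=-1, h_right=-1, diff=0 [OK], height=0
  node 40: h_left=0, h_right=-1, diff=1 [OK], height=1
  node 49: h_left=-1, h_right=-1, diff=0 [OK], height=0
  node 41: h_left=1, h_right=0, diff=1 [OK], height=2
  node 27: h_left=1, h_right=2, diff=1 [OK], height=3
  node 19: h_left=0, h_right=3, diff=3 [FAIL (|0-3|=3 > 1)], height=4
Node 19 violates the condition: |0 - 3| = 3 > 1.
Result: Not balanced


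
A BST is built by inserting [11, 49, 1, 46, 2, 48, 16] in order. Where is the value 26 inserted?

Starting tree (level order): [11, 1, 49, None, 2, 46, None, None, None, 16, 48]
Insertion path: 11 -> 49 -> 46 -> 16
Result: insert 26 as right child of 16
Final tree (level order): [11, 1, 49, None, 2, 46, None, None, None, 16, 48, None, 26]


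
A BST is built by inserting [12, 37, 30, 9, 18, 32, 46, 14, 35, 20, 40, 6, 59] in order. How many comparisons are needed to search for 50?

Search path for 50: 12 -> 37 -> 46 -> 59
Found: False
Comparisons: 4


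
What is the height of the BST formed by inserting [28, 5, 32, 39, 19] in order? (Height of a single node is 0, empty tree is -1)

Insertion order: [28, 5, 32, 39, 19]
Tree (level-order array): [28, 5, 32, None, 19, None, 39]
Compute height bottom-up (empty subtree = -1):
  height(19) = 1 + max(-1, -1) = 0
  height(5) = 1 + max(-1, 0) = 1
  height(39) = 1 + max(-1, -1) = 0
  height(32) = 1 + max(-1, 0) = 1
  height(28) = 1 + max(1, 1) = 2
Height = 2


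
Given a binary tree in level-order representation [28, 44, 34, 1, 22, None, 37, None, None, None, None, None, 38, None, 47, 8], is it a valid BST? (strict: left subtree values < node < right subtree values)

Level-order array: [28, 44, 34, 1, 22, None, 37, None, None, None, None, None, 38, None, 47, 8]
Validate using subtree bounds (lo, hi): at each node, require lo < value < hi,
then recurse left with hi=value and right with lo=value.
Preorder trace (stopping at first violation):
  at node 28 with bounds (-inf, +inf): OK
  at node 44 with bounds (-inf, 28): VIOLATION
Node 44 violates its bound: not (-inf < 44 < 28).
Result: Not a valid BST


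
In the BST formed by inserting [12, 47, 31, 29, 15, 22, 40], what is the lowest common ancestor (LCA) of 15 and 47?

Tree insertion order: [12, 47, 31, 29, 15, 22, 40]
Tree (level-order array): [12, None, 47, 31, None, 29, 40, 15, None, None, None, None, 22]
In a BST, the LCA of p=15, q=47 is the first node v on the
root-to-leaf path with p <= v <= q (go left if both < v, right if both > v).
Walk from root:
  at 12: both 15 and 47 > 12, go right
  at 47: 15 <= 47 <= 47, this is the LCA
LCA = 47


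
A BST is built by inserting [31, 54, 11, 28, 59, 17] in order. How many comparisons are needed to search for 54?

Search path for 54: 31 -> 54
Found: True
Comparisons: 2


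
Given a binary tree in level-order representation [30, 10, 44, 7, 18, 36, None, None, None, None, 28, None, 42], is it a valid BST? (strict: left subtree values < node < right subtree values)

Level-order array: [30, 10, 44, 7, 18, 36, None, None, None, None, 28, None, 42]
Validate using subtree bounds (lo, hi): at each node, require lo < value < hi,
then recurse left with hi=value and right with lo=value.
Preorder trace (stopping at first violation):
  at node 30 with bounds (-inf, +inf): OK
  at node 10 with bounds (-inf, 30): OK
  at node 7 with bounds (-inf, 10): OK
  at node 18 with bounds (10, 30): OK
  at node 28 with bounds (18, 30): OK
  at node 44 with bounds (30, +inf): OK
  at node 36 with bounds (30, 44): OK
  at node 42 with bounds (36, 44): OK
No violation found at any node.
Result: Valid BST


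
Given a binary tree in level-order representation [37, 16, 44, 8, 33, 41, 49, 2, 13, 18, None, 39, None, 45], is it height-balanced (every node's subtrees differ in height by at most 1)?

Tree (level-order array): [37, 16, 44, 8, 33, 41, 49, 2, 13, 18, None, 39, None, 45]
Definition: a tree is height-balanced if, at every node, |h(left) - h(right)| <= 1 (empty subtree has height -1).
Bottom-up per-node check:
  node 2: h_left=-1, h_right=-1, diff=0 [OK], height=0
  node 13: h_left=-1, h_right=-1, diff=0 [OK], height=0
  node 8: h_left=0, h_right=0, diff=0 [OK], height=1
  node 18: h_left=-1, h_right=-1, diff=0 [OK], height=0
  node 33: h_left=0, h_right=-1, diff=1 [OK], height=1
  node 16: h_left=1, h_right=1, diff=0 [OK], height=2
  node 39: h_left=-1, h_right=-1, diff=0 [OK], height=0
  node 41: h_left=0, h_right=-1, diff=1 [OK], height=1
  node 45: h_left=-1, h_right=-1, diff=0 [OK], height=0
  node 49: h_left=0, h_right=-1, diff=1 [OK], height=1
  node 44: h_left=1, h_right=1, diff=0 [OK], height=2
  node 37: h_left=2, h_right=2, diff=0 [OK], height=3
All nodes satisfy the balance condition.
Result: Balanced


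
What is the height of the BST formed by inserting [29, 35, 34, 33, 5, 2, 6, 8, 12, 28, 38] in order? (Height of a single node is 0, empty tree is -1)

Insertion order: [29, 35, 34, 33, 5, 2, 6, 8, 12, 28, 38]
Tree (level-order array): [29, 5, 35, 2, 6, 34, 38, None, None, None, 8, 33, None, None, None, None, 12, None, None, None, 28]
Compute height bottom-up (empty subtree = -1):
  height(2) = 1 + max(-1, -1) = 0
  height(28) = 1 + max(-1, -1) = 0
  height(12) = 1 + max(-1, 0) = 1
  height(8) = 1 + max(-1, 1) = 2
  height(6) = 1 + max(-1, 2) = 3
  height(5) = 1 + max(0, 3) = 4
  height(33) = 1 + max(-1, -1) = 0
  height(34) = 1 + max(0, -1) = 1
  height(38) = 1 + max(-1, -1) = 0
  height(35) = 1 + max(1, 0) = 2
  height(29) = 1 + max(4, 2) = 5
Height = 5


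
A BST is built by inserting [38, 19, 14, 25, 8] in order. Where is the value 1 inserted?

Starting tree (level order): [38, 19, None, 14, 25, 8]
Insertion path: 38 -> 19 -> 14 -> 8
Result: insert 1 as left child of 8
Final tree (level order): [38, 19, None, 14, 25, 8, None, None, None, 1]


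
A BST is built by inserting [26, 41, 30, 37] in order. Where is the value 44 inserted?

Starting tree (level order): [26, None, 41, 30, None, None, 37]
Insertion path: 26 -> 41
Result: insert 44 as right child of 41
Final tree (level order): [26, None, 41, 30, 44, None, 37]


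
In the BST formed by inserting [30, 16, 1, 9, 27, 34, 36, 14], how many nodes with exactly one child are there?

Tree built from: [30, 16, 1, 9, 27, 34, 36, 14]
Tree (level-order array): [30, 16, 34, 1, 27, None, 36, None, 9, None, None, None, None, None, 14]
Rule: These are nodes with exactly 1 non-null child.
Per-node child counts:
  node 30: 2 child(ren)
  node 16: 2 child(ren)
  node 1: 1 child(ren)
  node 9: 1 child(ren)
  node 14: 0 child(ren)
  node 27: 0 child(ren)
  node 34: 1 child(ren)
  node 36: 0 child(ren)
Matching nodes: [1, 9, 34]
Count of nodes with exactly one child: 3


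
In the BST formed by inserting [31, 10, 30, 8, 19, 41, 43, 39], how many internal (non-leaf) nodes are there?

Tree built from: [31, 10, 30, 8, 19, 41, 43, 39]
Tree (level-order array): [31, 10, 41, 8, 30, 39, 43, None, None, 19]
Rule: An internal node has at least one child.
Per-node child counts:
  node 31: 2 child(ren)
  node 10: 2 child(ren)
  node 8: 0 child(ren)
  node 30: 1 child(ren)
  node 19: 0 child(ren)
  node 41: 2 child(ren)
  node 39: 0 child(ren)
  node 43: 0 child(ren)
Matching nodes: [31, 10, 30, 41]
Count of internal (non-leaf) nodes: 4


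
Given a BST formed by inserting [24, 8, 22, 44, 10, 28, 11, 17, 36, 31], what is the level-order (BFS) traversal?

Tree insertion order: [24, 8, 22, 44, 10, 28, 11, 17, 36, 31]
Tree (level-order array): [24, 8, 44, None, 22, 28, None, 10, None, None, 36, None, 11, 31, None, None, 17]
BFS from the root, enqueuing left then right child of each popped node:
  queue [24] -> pop 24, enqueue [8, 44], visited so far: [24]
  queue [8, 44] -> pop 8, enqueue [22], visited so far: [24, 8]
  queue [44, 22] -> pop 44, enqueue [28], visited so far: [24, 8, 44]
  queue [22, 28] -> pop 22, enqueue [10], visited so far: [24, 8, 44, 22]
  queue [28, 10] -> pop 28, enqueue [36], visited so far: [24, 8, 44, 22, 28]
  queue [10, 36] -> pop 10, enqueue [11], visited so far: [24, 8, 44, 22, 28, 10]
  queue [36, 11] -> pop 36, enqueue [31], visited so far: [24, 8, 44, 22, 28, 10, 36]
  queue [11, 31] -> pop 11, enqueue [17], visited so far: [24, 8, 44, 22, 28, 10, 36, 11]
  queue [31, 17] -> pop 31, enqueue [none], visited so far: [24, 8, 44, 22, 28, 10, 36, 11, 31]
  queue [17] -> pop 17, enqueue [none], visited so far: [24, 8, 44, 22, 28, 10, 36, 11, 31, 17]
Result: [24, 8, 44, 22, 28, 10, 36, 11, 31, 17]


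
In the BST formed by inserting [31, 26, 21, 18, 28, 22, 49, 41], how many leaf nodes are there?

Tree built from: [31, 26, 21, 18, 28, 22, 49, 41]
Tree (level-order array): [31, 26, 49, 21, 28, 41, None, 18, 22]
Rule: A leaf has 0 children.
Per-node child counts:
  node 31: 2 child(ren)
  node 26: 2 child(ren)
  node 21: 2 child(ren)
  node 18: 0 child(ren)
  node 22: 0 child(ren)
  node 28: 0 child(ren)
  node 49: 1 child(ren)
  node 41: 0 child(ren)
Matching nodes: [18, 22, 28, 41]
Count of leaf nodes: 4


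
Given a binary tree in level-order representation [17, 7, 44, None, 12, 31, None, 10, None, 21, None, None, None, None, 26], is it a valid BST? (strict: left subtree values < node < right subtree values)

Level-order array: [17, 7, 44, None, 12, 31, None, 10, None, 21, None, None, None, None, 26]
Validate using subtree bounds (lo, hi): at each node, require lo < value < hi,
then recurse left with hi=value and right with lo=value.
Preorder trace (stopping at first violation):
  at node 17 with bounds (-inf, +inf): OK
  at node 7 with bounds (-inf, 17): OK
  at node 12 with bounds (7, 17): OK
  at node 10 with bounds (7, 12): OK
  at node 44 with bounds (17, +inf): OK
  at node 31 with bounds (17, 44): OK
  at node 21 with bounds (17, 31): OK
  at node 26 with bounds (21, 31): OK
No violation found at any node.
Result: Valid BST


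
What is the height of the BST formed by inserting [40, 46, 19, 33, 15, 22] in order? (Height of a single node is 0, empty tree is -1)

Insertion order: [40, 46, 19, 33, 15, 22]
Tree (level-order array): [40, 19, 46, 15, 33, None, None, None, None, 22]
Compute height bottom-up (empty subtree = -1):
  height(15) = 1 + max(-1, -1) = 0
  height(22) = 1 + max(-1, -1) = 0
  height(33) = 1 + max(0, -1) = 1
  height(19) = 1 + max(0, 1) = 2
  height(46) = 1 + max(-1, -1) = 0
  height(40) = 1 + max(2, 0) = 3
Height = 3


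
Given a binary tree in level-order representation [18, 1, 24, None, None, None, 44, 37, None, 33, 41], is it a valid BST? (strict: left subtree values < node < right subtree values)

Level-order array: [18, 1, 24, None, None, None, 44, 37, None, 33, 41]
Validate using subtree bounds (lo, hi): at each node, require lo < value < hi,
then recurse left with hi=value and right with lo=value.
Preorder trace (stopping at first violation):
  at node 18 with bounds (-inf, +inf): OK
  at node 1 with bounds (-inf, 18): OK
  at node 24 with bounds (18, +inf): OK
  at node 44 with bounds (24, +inf): OK
  at node 37 with bounds (24, 44): OK
  at node 33 with bounds (24, 37): OK
  at node 41 with bounds (37, 44): OK
No violation found at any node.
Result: Valid BST


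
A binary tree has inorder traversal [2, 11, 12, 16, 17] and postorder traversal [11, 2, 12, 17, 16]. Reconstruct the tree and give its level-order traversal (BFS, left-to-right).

Inorder:   [2, 11, 12, 16, 17]
Postorder: [11, 2, 12, 17, 16]
Algorithm: postorder visits root last, so walk postorder right-to-left;
each value is the root of the current inorder slice — split it at that
value, recurse on the right subtree first, then the left.
Recursive splits:
  root=16; inorder splits into left=[2, 11, 12], right=[17]
  root=17; inorder splits into left=[], right=[]
  root=12; inorder splits into left=[2, 11], right=[]
  root=2; inorder splits into left=[], right=[11]
  root=11; inorder splits into left=[], right=[]
Reconstructed level-order: [16, 12, 17, 2, 11]


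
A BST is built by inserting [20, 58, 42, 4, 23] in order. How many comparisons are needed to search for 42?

Search path for 42: 20 -> 58 -> 42
Found: True
Comparisons: 3


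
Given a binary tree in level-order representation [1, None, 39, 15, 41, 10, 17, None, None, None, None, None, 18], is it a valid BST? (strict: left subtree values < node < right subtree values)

Level-order array: [1, None, 39, 15, 41, 10, 17, None, None, None, None, None, 18]
Validate using subtree bounds (lo, hi): at each node, require lo < value < hi,
then recurse left with hi=value and right with lo=value.
Preorder trace (stopping at first violation):
  at node 1 with bounds (-inf, +inf): OK
  at node 39 with bounds (1, +inf): OK
  at node 15 with bounds (1, 39): OK
  at node 10 with bounds (1, 15): OK
  at node 17 with bounds (15, 39): OK
  at node 18 with bounds (17, 39): OK
  at node 41 with bounds (39, +inf): OK
No violation found at any node.
Result: Valid BST


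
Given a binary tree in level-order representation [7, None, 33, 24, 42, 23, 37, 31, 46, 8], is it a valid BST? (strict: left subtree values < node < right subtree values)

Level-order array: [7, None, 33, 24, 42, 23, 37, 31, 46, 8]
Validate using subtree bounds (lo, hi): at each node, require lo < value < hi,
then recurse left with hi=value and right with lo=value.
Preorder trace (stopping at first violation):
  at node 7 with bounds (-inf, +inf): OK
  at node 33 with bounds (7, +inf): OK
  at node 24 with bounds (7, 33): OK
  at node 23 with bounds (7, 24): OK
  at node 8 with bounds (7, 23): OK
  at node 37 with bounds (24, 33): VIOLATION
Node 37 violates its bound: not (24 < 37 < 33).
Result: Not a valid BST


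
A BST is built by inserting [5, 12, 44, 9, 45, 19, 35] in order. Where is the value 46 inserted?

Starting tree (level order): [5, None, 12, 9, 44, None, None, 19, 45, None, 35]
Insertion path: 5 -> 12 -> 44 -> 45
Result: insert 46 as right child of 45
Final tree (level order): [5, None, 12, 9, 44, None, None, 19, 45, None, 35, None, 46]


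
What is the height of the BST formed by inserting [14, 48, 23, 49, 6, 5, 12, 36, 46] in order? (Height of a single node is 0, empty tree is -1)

Insertion order: [14, 48, 23, 49, 6, 5, 12, 36, 46]
Tree (level-order array): [14, 6, 48, 5, 12, 23, 49, None, None, None, None, None, 36, None, None, None, 46]
Compute height bottom-up (empty subtree = -1):
  height(5) = 1 + max(-1, -1) = 0
  height(12) = 1 + max(-1, -1) = 0
  height(6) = 1 + max(0, 0) = 1
  height(46) = 1 + max(-1, -1) = 0
  height(36) = 1 + max(-1, 0) = 1
  height(23) = 1 + max(-1, 1) = 2
  height(49) = 1 + max(-1, -1) = 0
  height(48) = 1 + max(2, 0) = 3
  height(14) = 1 + max(1, 3) = 4
Height = 4


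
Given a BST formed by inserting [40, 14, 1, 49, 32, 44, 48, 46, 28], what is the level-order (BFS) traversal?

Tree insertion order: [40, 14, 1, 49, 32, 44, 48, 46, 28]
Tree (level-order array): [40, 14, 49, 1, 32, 44, None, None, None, 28, None, None, 48, None, None, 46]
BFS from the root, enqueuing left then right child of each popped node:
  queue [40] -> pop 40, enqueue [14, 49], visited so far: [40]
  queue [14, 49] -> pop 14, enqueue [1, 32], visited so far: [40, 14]
  queue [49, 1, 32] -> pop 49, enqueue [44], visited so far: [40, 14, 49]
  queue [1, 32, 44] -> pop 1, enqueue [none], visited so far: [40, 14, 49, 1]
  queue [32, 44] -> pop 32, enqueue [28], visited so far: [40, 14, 49, 1, 32]
  queue [44, 28] -> pop 44, enqueue [48], visited so far: [40, 14, 49, 1, 32, 44]
  queue [28, 48] -> pop 28, enqueue [none], visited so far: [40, 14, 49, 1, 32, 44, 28]
  queue [48] -> pop 48, enqueue [46], visited so far: [40, 14, 49, 1, 32, 44, 28, 48]
  queue [46] -> pop 46, enqueue [none], visited so far: [40, 14, 49, 1, 32, 44, 28, 48, 46]
Result: [40, 14, 49, 1, 32, 44, 28, 48, 46]


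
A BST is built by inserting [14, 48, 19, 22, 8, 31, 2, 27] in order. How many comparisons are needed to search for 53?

Search path for 53: 14 -> 48
Found: False
Comparisons: 2


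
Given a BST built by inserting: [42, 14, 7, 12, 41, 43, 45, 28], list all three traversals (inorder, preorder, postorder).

Tree insertion order: [42, 14, 7, 12, 41, 43, 45, 28]
Tree (level-order array): [42, 14, 43, 7, 41, None, 45, None, 12, 28]
Inorder (L, root, R): [7, 12, 14, 28, 41, 42, 43, 45]
Preorder (root, L, R): [42, 14, 7, 12, 41, 28, 43, 45]
Postorder (L, R, root): [12, 7, 28, 41, 14, 45, 43, 42]


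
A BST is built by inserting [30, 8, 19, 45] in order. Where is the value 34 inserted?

Starting tree (level order): [30, 8, 45, None, 19]
Insertion path: 30 -> 45
Result: insert 34 as left child of 45
Final tree (level order): [30, 8, 45, None, 19, 34]


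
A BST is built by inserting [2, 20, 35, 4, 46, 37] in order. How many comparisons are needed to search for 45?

Search path for 45: 2 -> 20 -> 35 -> 46 -> 37
Found: False
Comparisons: 5


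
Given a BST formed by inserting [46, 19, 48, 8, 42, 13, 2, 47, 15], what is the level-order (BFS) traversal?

Tree insertion order: [46, 19, 48, 8, 42, 13, 2, 47, 15]
Tree (level-order array): [46, 19, 48, 8, 42, 47, None, 2, 13, None, None, None, None, None, None, None, 15]
BFS from the root, enqueuing left then right child of each popped node:
  queue [46] -> pop 46, enqueue [19, 48], visited so far: [46]
  queue [19, 48] -> pop 19, enqueue [8, 42], visited so far: [46, 19]
  queue [48, 8, 42] -> pop 48, enqueue [47], visited so far: [46, 19, 48]
  queue [8, 42, 47] -> pop 8, enqueue [2, 13], visited so far: [46, 19, 48, 8]
  queue [42, 47, 2, 13] -> pop 42, enqueue [none], visited so far: [46, 19, 48, 8, 42]
  queue [47, 2, 13] -> pop 47, enqueue [none], visited so far: [46, 19, 48, 8, 42, 47]
  queue [2, 13] -> pop 2, enqueue [none], visited so far: [46, 19, 48, 8, 42, 47, 2]
  queue [13] -> pop 13, enqueue [15], visited so far: [46, 19, 48, 8, 42, 47, 2, 13]
  queue [15] -> pop 15, enqueue [none], visited so far: [46, 19, 48, 8, 42, 47, 2, 13, 15]
Result: [46, 19, 48, 8, 42, 47, 2, 13, 15]


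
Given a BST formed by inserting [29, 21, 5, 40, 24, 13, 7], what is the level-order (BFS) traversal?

Tree insertion order: [29, 21, 5, 40, 24, 13, 7]
Tree (level-order array): [29, 21, 40, 5, 24, None, None, None, 13, None, None, 7]
BFS from the root, enqueuing left then right child of each popped node:
  queue [29] -> pop 29, enqueue [21, 40], visited so far: [29]
  queue [21, 40] -> pop 21, enqueue [5, 24], visited so far: [29, 21]
  queue [40, 5, 24] -> pop 40, enqueue [none], visited so far: [29, 21, 40]
  queue [5, 24] -> pop 5, enqueue [13], visited so far: [29, 21, 40, 5]
  queue [24, 13] -> pop 24, enqueue [none], visited so far: [29, 21, 40, 5, 24]
  queue [13] -> pop 13, enqueue [7], visited so far: [29, 21, 40, 5, 24, 13]
  queue [7] -> pop 7, enqueue [none], visited so far: [29, 21, 40, 5, 24, 13, 7]
Result: [29, 21, 40, 5, 24, 13, 7]


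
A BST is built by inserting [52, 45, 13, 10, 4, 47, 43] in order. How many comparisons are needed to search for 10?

Search path for 10: 52 -> 45 -> 13 -> 10
Found: True
Comparisons: 4


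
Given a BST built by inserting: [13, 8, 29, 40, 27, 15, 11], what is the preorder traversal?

Tree insertion order: [13, 8, 29, 40, 27, 15, 11]
Tree (level-order array): [13, 8, 29, None, 11, 27, 40, None, None, 15]
Preorder traversal: [13, 8, 11, 29, 27, 15, 40]


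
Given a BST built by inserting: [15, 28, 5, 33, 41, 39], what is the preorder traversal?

Tree insertion order: [15, 28, 5, 33, 41, 39]
Tree (level-order array): [15, 5, 28, None, None, None, 33, None, 41, 39]
Preorder traversal: [15, 5, 28, 33, 41, 39]


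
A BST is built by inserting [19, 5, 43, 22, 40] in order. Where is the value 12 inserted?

Starting tree (level order): [19, 5, 43, None, None, 22, None, None, 40]
Insertion path: 19 -> 5
Result: insert 12 as right child of 5
Final tree (level order): [19, 5, 43, None, 12, 22, None, None, None, None, 40]


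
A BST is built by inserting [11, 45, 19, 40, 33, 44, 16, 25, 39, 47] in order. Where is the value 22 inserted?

Starting tree (level order): [11, None, 45, 19, 47, 16, 40, None, None, None, None, 33, 44, 25, 39]
Insertion path: 11 -> 45 -> 19 -> 40 -> 33 -> 25
Result: insert 22 as left child of 25
Final tree (level order): [11, None, 45, 19, 47, 16, 40, None, None, None, None, 33, 44, 25, 39, None, None, 22]


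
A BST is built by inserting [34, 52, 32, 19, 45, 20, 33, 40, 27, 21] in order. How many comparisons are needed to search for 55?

Search path for 55: 34 -> 52
Found: False
Comparisons: 2


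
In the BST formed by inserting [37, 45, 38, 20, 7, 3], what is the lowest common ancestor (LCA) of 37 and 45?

Tree insertion order: [37, 45, 38, 20, 7, 3]
Tree (level-order array): [37, 20, 45, 7, None, 38, None, 3]
In a BST, the LCA of p=37, q=45 is the first node v on the
root-to-leaf path with p <= v <= q (go left if both < v, right if both > v).
Walk from root:
  at 37: 37 <= 37 <= 45, this is the LCA
LCA = 37


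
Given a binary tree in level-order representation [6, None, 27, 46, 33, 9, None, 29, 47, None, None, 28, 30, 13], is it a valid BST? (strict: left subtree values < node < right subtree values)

Level-order array: [6, None, 27, 46, 33, 9, None, 29, 47, None, None, 28, 30, 13]
Validate using subtree bounds (lo, hi): at each node, require lo < value < hi,
then recurse left with hi=value and right with lo=value.
Preorder trace (stopping at first violation):
  at node 6 with bounds (-inf, +inf): OK
  at node 27 with bounds (6, +inf): OK
  at node 46 with bounds (6, 27): VIOLATION
Node 46 violates its bound: not (6 < 46 < 27).
Result: Not a valid BST


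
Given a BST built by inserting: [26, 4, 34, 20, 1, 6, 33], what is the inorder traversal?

Tree insertion order: [26, 4, 34, 20, 1, 6, 33]
Tree (level-order array): [26, 4, 34, 1, 20, 33, None, None, None, 6]
Inorder traversal: [1, 4, 6, 20, 26, 33, 34]


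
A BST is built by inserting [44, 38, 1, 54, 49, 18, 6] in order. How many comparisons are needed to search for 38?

Search path for 38: 44 -> 38
Found: True
Comparisons: 2


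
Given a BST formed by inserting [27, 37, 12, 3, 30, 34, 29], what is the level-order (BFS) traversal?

Tree insertion order: [27, 37, 12, 3, 30, 34, 29]
Tree (level-order array): [27, 12, 37, 3, None, 30, None, None, None, 29, 34]
BFS from the root, enqueuing left then right child of each popped node:
  queue [27] -> pop 27, enqueue [12, 37], visited so far: [27]
  queue [12, 37] -> pop 12, enqueue [3], visited so far: [27, 12]
  queue [37, 3] -> pop 37, enqueue [30], visited so far: [27, 12, 37]
  queue [3, 30] -> pop 3, enqueue [none], visited so far: [27, 12, 37, 3]
  queue [30] -> pop 30, enqueue [29, 34], visited so far: [27, 12, 37, 3, 30]
  queue [29, 34] -> pop 29, enqueue [none], visited so far: [27, 12, 37, 3, 30, 29]
  queue [34] -> pop 34, enqueue [none], visited so far: [27, 12, 37, 3, 30, 29, 34]
Result: [27, 12, 37, 3, 30, 29, 34]


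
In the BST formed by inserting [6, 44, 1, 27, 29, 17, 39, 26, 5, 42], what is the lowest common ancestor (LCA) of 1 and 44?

Tree insertion order: [6, 44, 1, 27, 29, 17, 39, 26, 5, 42]
Tree (level-order array): [6, 1, 44, None, 5, 27, None, None, None, 17, 29, None, 26, None, 39, None, None, None, 42]
In a BST, the LCA of p=1, q=44 is the first node v on the
root-to-leaf path with p <= v <= q (go left if both < v, right if both > v).
Walk from root:
  at 6: 1 <= 6 <= 44, this is the LCA
LCA = 6


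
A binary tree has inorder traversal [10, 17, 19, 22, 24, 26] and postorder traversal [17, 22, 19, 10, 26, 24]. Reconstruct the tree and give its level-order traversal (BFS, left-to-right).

Inorder:   [10, 17, 19, 22, 24, 26]
Postorder: [17, 22, 19, 10, 26, 24]
Algorithm: postorder visits root last, so walk postorder right-to-left;
each value is the root of the current inorder slice — split it at that
value, recurse on the right subtree first, then the left.
Recursive splits:
  root=24; inorder splits into left=[10, 17, 19, 22], right=[26]
  root=26; inorder splits into left=[], right=[]
  root=10; inorder splits into left=[], right=[17, 19, 22]
  root=19; inorder splits into left=[17], right=[22]
  root=22; inorder splits into left=[], right=[]
  root=17; inorder splits into left=[], right=[]
Reconstructed level-order: [24, 10, 26, 19, 17, 22]


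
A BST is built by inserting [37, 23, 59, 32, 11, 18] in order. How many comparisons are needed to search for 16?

Search path for 16: 37 -> 23 -> 11 -> 18
Found: False
Comparisons: 4


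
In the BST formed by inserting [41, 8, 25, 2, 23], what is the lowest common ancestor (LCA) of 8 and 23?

Tree insertion order: [41, 8, 25, 2, 23]
Tree (level-order array): [41, 8, None, 2, 25, None, None, 23]
In a BST, the LCA of p=8, q=23 is the first node v on the
root-to-leaf path with p <= v <= q (go left if both < v, right if both > v).
Walk from root:
  at 41: both 8 and 23 < 41, go left
  at 8: 8 <= 8 <= 23, this is the LCA
LCA = 8


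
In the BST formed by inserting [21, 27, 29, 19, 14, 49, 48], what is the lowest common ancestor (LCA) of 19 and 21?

Tree insertion order: [21, 27, 29, 19, 14, 49, 48]
Tree (level-order array): [21, 19, 27, 14, None, None, 29, None, None, None, 49, 48]
In a BST, the LCA of p=19, q=21 is the first node v on the
root-to-leaf path with p <= v <= q (go left if both < v, right if both > v).
Walk from root:
  at 21: 19 <= 21 <= 21, this is the LCA
LCA = 21


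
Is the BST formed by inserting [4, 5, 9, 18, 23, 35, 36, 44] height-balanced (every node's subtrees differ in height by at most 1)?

Tree (level-order array): [4, None, 5, None, 9, None, 18, None, 23, None, 35, None, 36, None, 44]
Definition: a tree is height-balanced if, at every node, |h(left) - h(right)| <= 1 (empty subtree has height -1).
Bottom-up per-node check:
  node 44: h_left=-1, h_right=-1, diff=0 [OK], height=0
  node 36: h_left=-1, h_right=0, diff=1 [OK], height=1
  node 35: h_left=-1, h_right=1, diff=2 [FAIL (|-1-1|=2 > 1)], height=2
  node 23: h_left=-1, h_right=2, diff=3 [FAIL (|-1-2|=3 > 1)], height=3
  node 18: h_left=-1, h_right=3, diff=4 [FAIL (|-1-3|=4 > 1)], height=4
  node 9: h_left=-1, h_right=4, diff=5 [FAIL (|-1-4|=5 > 1)], height=5
  node 5: h_left=-1, h_right=5, diff=6 [FAIL (|-1-5|=6 > 1)], height=6
  node 4: h_left=-1, h_right=6, diff=7 [FAIL (|-1-6|=7 > 1)], height=7
Node 35 violates the condition: |-1 - 1| = 2 > 1.
Result: Not balanced


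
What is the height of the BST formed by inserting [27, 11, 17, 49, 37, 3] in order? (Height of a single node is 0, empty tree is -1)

Insertion order: [27, 11, 17, 49, 37, 3]
Tree (level-order array): [27, 11, 49, 3, 17, 37]
Compute height bottom-up (empty subtree = -1):
  height(3) = 1 + max(-1, -1) = 0
  height(17) = 1 + max(-1, -1) = 0
  height(11) = 1 + max(0, 0) = 1
  height(37) = 1 + max(-1, -1) = 0
  height(49) = 1 + max(0, -1) = 1
  height(27) = 1 + max(1, 1) = 2
Height = 2


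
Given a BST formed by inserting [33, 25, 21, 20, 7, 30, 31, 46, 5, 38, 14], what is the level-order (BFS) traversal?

Tree insertion order: [33, 25, 21, 20, 7, 30, 31, 46, 5, 38, 14]
Tree (level-order array): [33, 25, 46, 21, 30, 38, None, 20, None, None, 31, None, None, 7, None, None, None, 5, 14]
BFS from the root, enqueuing left then right child of each popped node:
  queue [33] -> pop 33, enqueue [25, 46], visited so far: [33]
  queue [25, 46] -> pop 25, enqueue [21, 30], visited so far: [33, 25]
  queue [46, 21, 30] -> pop 46, enqueue [38], visited so far: [33, 25, 46]
  queue [21, 30, 38] -> pop 21, enqueue [20], visited so far: [33, 25, 46, 21]
  queue [30, 38, 20] -> pop 30, enqueue [31], visited so far: [33, 25, 46, 21, 30]
  queue [38, 20, 31] -> pop 38, enqueue [none], visited so far: [33, 25, 46, 21, 30, 38]
  queue [20, 31] -> pop 20, enqueue [7], visited so far: [33, 25, 46, 21, 30, 38, 20]
  queue [31, 7] -> pop 31, enqueue [none], visited so far: [33, 25, 46, 21, 30, 38, 20, 31]
  queue [7] -> pop 7, enqueue [5, 14], visited so far: [33, 25, 46, 21, 30, 38, 20, 31, 7]
  queue [5, 14] -> pop 5, enqueue [none], visited so far: [33, 25, 46, 21, 30, 38, 20, 31, 7, 5]
  queue [14] -> pop 14, enqueue [none], visited so far: [33, 25, 46, 21, 30, 38, 20, 31, 7, 5, 14]
Result: [33, 25, 46, 21, 30, 38, 20, 31, 7, 5, 14]
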